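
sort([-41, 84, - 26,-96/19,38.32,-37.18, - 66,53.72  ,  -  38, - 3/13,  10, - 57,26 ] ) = [ - 66,-57,  -  41,-38,-37.18, - 26 , - 96/19, - 3/13, 10, 26,  38.32,  53.72,84]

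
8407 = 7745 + 662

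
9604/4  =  2401 = 2401.00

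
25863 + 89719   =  115582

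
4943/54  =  4943/54 = 91.54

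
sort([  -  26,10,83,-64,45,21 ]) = [- 64, - 26,10 , 21,45,  83 ]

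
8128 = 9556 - 1428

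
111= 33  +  78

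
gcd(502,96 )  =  2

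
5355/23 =5355/23 = 232.83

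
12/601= 12/601 = 0.02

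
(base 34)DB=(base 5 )3303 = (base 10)453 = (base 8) 705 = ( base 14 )245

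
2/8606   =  1/4303 = 0.00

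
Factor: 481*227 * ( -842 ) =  - 2^1*13^1 *37^1*227^1*421^1 = - 91935454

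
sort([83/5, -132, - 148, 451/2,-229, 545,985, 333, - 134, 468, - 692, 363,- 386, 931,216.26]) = [ - 692 , - 386,-229, - 148, - 134 , -132, 83/5,216.26,451/2, 333, 363, 468, 545, 931, 985 ]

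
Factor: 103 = 103^1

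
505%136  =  97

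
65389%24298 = 16793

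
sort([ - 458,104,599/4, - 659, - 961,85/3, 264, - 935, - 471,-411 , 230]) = [-961, - 935,  -  659,  -  471,-458, - 411, 85/3,104,599/4,230, 264 ] 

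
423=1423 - 1000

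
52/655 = 52/655 = 0.08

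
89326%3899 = 3548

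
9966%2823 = 1497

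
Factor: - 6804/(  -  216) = 63/2=2^ (-1)*3^2*7^1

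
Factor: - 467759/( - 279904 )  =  2^ (-5 ) *31^1*79^1*191^1 * 8747^( - 1)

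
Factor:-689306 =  - 2^1*  344653^1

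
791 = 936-145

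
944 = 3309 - 2365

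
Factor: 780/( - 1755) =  - 4/9 = -2^2 *3^( -2)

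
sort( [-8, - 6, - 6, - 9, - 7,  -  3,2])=[-9, - 8, - 7 , - 6, - 6, - 3, 2]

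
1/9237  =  1/9237 = 0.00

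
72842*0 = 0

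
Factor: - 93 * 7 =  - 3^1*7^1* 31^1 = -  651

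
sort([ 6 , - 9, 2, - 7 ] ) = [ - 9,-7, 2,  6 ]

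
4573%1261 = 790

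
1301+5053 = 6354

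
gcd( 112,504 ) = 56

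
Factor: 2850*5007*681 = 2^1*3^3*5^2*19^1*227^1*1669^1 = 9717835950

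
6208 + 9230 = 15438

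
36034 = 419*86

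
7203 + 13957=21160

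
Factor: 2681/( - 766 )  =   - 2^( - 1)*7^1  =  - 7/2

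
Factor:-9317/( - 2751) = 3^(-1)*11^3*131^(  -  1) = 1331/393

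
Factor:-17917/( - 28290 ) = 19/30  =  2^ ( - 1 )*3^( - 1 ) * 5^ ( - 1)*19^1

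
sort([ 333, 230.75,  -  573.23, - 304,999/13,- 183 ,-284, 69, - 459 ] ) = [ - 573.23, - 459, - 304, - 284,-183,  69, 999/13, 230.75, 333] 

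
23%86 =23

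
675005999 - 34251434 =640754565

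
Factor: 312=2^3 * 3^1*13^1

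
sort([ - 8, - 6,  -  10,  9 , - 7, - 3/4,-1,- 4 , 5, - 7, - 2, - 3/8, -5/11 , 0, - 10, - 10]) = [-10, - 10, - 10, - 8, - 7 , - 7 , - 6,  -  4 ,-2, - 1, - 3/4, - 5/11, - 3/8, 0 , 5, 9]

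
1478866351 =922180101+556686250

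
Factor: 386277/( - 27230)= -993/70 = - 2^( - 1 )*3^1*5^ ( - 1 )*7^( -1 )*331^1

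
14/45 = 14/45 = 0.31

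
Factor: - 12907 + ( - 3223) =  - 2^1*5^1 *1613^1=- 16130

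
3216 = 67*48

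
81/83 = 81/83 = 0.98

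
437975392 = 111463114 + 326512278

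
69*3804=262476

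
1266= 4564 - 3298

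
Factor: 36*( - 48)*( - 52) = 2^8 *3^3*13^1 = 89856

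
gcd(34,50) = 2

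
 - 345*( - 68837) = 23748765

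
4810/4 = 2405/2 = 1202.50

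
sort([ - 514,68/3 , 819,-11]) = [ - 514, - 11, 68/3, 819 ] 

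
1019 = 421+598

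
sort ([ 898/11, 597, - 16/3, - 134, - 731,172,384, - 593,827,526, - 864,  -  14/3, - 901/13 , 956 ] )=[ - 864, - 731, - 593, -134, - 901/13 ,  -  16/3 , - 14/3, 898/11,172, 384,526, 597,827 , 956]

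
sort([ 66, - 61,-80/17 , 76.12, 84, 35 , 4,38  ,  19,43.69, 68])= [- 61,- 80/17, 4  ,  19, 35,38, 43.69, 66,68, 76.12,84]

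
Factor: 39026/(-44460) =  - 2^( - 1)*3^(-2 )*5^( - 1)*79^1 = - 79/90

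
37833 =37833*1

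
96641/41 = 96641/41 =2357.10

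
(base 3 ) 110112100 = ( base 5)243020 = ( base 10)9135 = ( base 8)21657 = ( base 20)12GF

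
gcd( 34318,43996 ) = 2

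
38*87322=3318236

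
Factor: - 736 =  - 2^5 * 23^1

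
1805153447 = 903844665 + 901308782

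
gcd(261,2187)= 9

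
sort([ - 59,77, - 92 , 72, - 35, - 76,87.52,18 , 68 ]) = [ - 92, - 76, - 59, - 35,18,68,72,77 , 87.52]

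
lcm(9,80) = 720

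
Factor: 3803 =3803^1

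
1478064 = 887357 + 590707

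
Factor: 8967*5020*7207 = 324418348380 =2^2*3^1*5^1 * 7^2* 61^1 * 251^1*7207^1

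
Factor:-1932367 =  - 1932367^1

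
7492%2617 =2258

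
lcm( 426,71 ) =426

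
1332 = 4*333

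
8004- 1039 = 6965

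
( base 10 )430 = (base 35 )CA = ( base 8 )656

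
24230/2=12115= 12115.00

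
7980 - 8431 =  - 451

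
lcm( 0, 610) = 0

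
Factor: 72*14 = 1008= 2^4*3^2*7^1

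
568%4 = 0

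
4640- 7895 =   -  3255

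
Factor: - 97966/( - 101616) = 2^( - 3 )*3^(-1)*11^1*29^ ( - 1)*61^1 =671/696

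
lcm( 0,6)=0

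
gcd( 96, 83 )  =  1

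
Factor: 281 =281^1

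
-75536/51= - 1482 +46/51 = - 1481.10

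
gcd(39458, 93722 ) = 2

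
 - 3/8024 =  - 1 + 8021/8024 = - 0.00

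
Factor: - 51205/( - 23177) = 5^1*19^1*43^( - 1 ) = 95/43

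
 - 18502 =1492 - 19994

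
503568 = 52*9684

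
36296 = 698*52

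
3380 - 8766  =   - 5386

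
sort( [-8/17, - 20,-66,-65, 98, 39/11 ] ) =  [ - 66, - 65,-20,  -  8/17 , 39/11  ,  98]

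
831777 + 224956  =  1056733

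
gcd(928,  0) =928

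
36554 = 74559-38005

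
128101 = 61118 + 66983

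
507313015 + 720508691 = 1227821706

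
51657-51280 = 377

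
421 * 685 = 288385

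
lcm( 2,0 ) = 0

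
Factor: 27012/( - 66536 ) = -2^( - 1)*3^1*2251^1*8317^( - 1) =- 6753/16634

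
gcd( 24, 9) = 3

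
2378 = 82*29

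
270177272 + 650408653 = 920585925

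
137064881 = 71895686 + 65169195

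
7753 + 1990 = 9743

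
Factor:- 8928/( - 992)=9 = 3^2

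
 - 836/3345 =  - 1 + 2509/3345 = - 0.25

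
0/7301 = 0 = 0.00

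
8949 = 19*471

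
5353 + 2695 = 8048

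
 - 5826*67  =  -390342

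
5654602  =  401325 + 5253277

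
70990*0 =0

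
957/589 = 957/589 = 1.62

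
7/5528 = 7/5528= 0.00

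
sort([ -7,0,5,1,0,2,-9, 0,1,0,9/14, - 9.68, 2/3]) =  [ - 9.68, - 9,-7,0, 0,0,  0  ,  9/14,2/3 , 1, 1,2,5]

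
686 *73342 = 50312612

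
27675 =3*9225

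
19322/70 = 9661/35 =276.03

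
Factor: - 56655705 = -3^1  *  5^1*29^1  *  139^1*937^1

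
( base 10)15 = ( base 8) 17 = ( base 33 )F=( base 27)f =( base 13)12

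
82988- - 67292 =150280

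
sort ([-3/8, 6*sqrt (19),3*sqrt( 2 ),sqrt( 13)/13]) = [-3/8, sqrt(13) /13,3*sqrt( 2), 6*sqrt( 19 )]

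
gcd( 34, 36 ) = 2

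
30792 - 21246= 9546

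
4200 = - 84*( - 50)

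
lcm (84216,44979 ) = 3958152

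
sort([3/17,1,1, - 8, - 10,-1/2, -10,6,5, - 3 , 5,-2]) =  [-10, - 10,-8, - 3, - 2, - 1/2, 3/17,1,1,5, 5,6]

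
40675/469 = 40675/469 = 86.73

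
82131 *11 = 903441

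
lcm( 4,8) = 8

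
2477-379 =2098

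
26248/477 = 55 + 13/477 = 55.03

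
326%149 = 28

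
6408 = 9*712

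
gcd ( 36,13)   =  1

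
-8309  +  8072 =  - 237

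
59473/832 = 71  +  401/832 = 71.48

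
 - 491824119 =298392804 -790216923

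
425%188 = 49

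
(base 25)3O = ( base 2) 1100011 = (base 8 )143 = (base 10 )99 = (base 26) 3L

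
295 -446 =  - 151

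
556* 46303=25744468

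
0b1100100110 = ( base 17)2D7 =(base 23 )1C1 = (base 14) 418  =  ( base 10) 806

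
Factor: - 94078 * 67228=  -  6324675784 = - 2^3*7^5  *  17^1*2767^1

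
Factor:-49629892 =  - 2^2 * 13^2*73417^1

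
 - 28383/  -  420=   9461/140 = 67.58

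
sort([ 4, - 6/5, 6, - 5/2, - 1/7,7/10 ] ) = [ - 5/2, - 6/5, - 1/7, 7/10, 4, 6]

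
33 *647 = 21351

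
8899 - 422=8477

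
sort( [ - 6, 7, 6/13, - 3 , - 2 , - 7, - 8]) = [ - 8, - 7, - 6, - 3,-2, 6/13, 7] 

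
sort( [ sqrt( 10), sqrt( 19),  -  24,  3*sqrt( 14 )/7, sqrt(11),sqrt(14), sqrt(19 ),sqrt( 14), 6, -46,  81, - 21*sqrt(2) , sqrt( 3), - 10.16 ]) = [ - 46, - 21*sqrt(2), - 24 ,-10.16,3*sqrt( 14 ) /7, sqrt(3),  sqrt(10 ),sqrt (11),  sqrt(14), sqrt( 14), sqrt(19),  sqrt( 19),6,  81]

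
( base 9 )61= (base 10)55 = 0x37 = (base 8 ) 67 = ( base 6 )131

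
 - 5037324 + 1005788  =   - 4031536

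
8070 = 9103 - 1033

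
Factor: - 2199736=-2^3*7^1*11^1*3571^1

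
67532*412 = 27823184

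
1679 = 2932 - 1253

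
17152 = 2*8576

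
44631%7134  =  1827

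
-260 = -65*4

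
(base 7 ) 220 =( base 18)64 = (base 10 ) 112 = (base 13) 88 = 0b1110000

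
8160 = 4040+4120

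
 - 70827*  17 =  - 1204059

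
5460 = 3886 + 1574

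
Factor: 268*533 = 2^2*13^1*41^1*67^1 = 142844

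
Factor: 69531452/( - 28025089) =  - 2^2*167^1*409^(-1)*68521^( - 1)*104089^1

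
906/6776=453/3388  =  0.13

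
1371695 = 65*21103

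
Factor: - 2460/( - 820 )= 3^1= 3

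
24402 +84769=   109171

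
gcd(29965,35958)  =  5993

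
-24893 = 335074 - 359967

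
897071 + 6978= 904049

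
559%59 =28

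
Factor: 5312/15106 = 2^5*7^(-1) * 13^(-1)  =  32/91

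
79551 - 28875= 50676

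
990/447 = 2 + 32/149 = 2.21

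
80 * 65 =5200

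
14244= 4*3561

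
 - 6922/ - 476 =3461/238 = 14.54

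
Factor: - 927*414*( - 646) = 2^2*3^4*17^1 *19^1*23^1*103^1 = 247920588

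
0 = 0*988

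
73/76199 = 73/76199 = 0.00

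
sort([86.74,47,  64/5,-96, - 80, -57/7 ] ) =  [-96, - 80, - 57/7,64/5,47, 86.74]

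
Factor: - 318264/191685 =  -2^3 * 5^( - 1) * 13^( - 1)*89^1* 149^1*983^( -1)= -106088/63895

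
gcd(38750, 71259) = 1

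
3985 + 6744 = 10729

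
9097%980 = 277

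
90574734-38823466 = 51751268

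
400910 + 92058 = 492968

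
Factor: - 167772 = -2^2*3^1*11^1*31^1*41^1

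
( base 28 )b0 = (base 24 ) CK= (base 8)464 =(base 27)bb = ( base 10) 308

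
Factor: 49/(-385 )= - 7/55= - 5^( - 1 )*7^1*11^( - 1) 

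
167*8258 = 1379086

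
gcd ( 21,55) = 1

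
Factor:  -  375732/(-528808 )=2^(-1)*3^3 *19^( - 1) =27/38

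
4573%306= 289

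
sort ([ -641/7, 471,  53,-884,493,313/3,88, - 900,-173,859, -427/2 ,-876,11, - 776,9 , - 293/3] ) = [-900,  -  884,-876,-776,  -  427/2,-173, - 293/3, - 641/7,9, 11,53, 88, 313/3, 471,493, 859] 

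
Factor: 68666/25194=139/51 = 3^( - 1)*17^ ( - 1)*139^1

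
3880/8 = 485   =  485.00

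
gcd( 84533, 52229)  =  1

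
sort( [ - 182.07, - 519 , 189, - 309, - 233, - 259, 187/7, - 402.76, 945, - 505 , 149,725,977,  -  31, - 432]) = [ - 519, - 505,- 432,  -  402.76, - 309, - 259 ,-233, -182.07,-31,187/7,149,189, 725, 945, 977]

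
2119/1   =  2119 = 2119.00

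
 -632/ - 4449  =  632/4449 =0.14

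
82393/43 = 1916 + 5/43 =1916.12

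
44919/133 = 6417/19 = 337.74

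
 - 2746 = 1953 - 4699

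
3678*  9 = 33102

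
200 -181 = 19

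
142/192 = 71/96 =0.74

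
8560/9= 951 + 1/9 = 951.11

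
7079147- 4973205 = 2105942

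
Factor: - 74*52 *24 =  - 2^6*3^1*13^1 * 37^1   =  -92352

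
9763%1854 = 493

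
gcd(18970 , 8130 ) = 2710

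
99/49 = 99/49= 2.02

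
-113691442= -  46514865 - 67176577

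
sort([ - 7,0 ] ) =[-7,0]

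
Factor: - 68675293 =  -  37^1*1856089^1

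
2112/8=264 = 264.00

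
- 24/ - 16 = 3/2 = 1.50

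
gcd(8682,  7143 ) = 3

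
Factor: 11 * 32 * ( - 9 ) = - 2^5* 3^2*11^1 = - 3168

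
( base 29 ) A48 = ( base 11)6459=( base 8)20526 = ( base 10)8534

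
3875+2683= 6558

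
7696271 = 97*79343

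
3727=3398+329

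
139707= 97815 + 41892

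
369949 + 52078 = 422027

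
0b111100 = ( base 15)40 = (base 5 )220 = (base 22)2G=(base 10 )60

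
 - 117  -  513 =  - 630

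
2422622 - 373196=2049426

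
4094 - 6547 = -2453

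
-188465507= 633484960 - 821950467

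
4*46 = 184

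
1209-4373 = -3164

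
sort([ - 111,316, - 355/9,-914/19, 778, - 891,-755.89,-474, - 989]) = [  -  989,-891,  -  755.89,-474,-111,  -  914/19,-355/9,  316, 778 ] 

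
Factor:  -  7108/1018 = - 2^1 * 509^(  -  1)*1777^1 =- 3554/509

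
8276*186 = 1539336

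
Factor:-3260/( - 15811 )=20/97= 2^2*5^1*97^(  -  1) 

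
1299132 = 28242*46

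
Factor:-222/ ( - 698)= 111/349 = 3^1 *37^1 * 349^( - 1)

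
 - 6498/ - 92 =70 + 29/46 = 70.63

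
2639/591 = 4 + 275/591 = 4.47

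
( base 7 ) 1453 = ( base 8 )1101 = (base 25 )N2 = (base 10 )577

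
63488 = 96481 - 32993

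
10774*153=1648422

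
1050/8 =131 + 1/4 = 131.25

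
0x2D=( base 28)1H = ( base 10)45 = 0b101101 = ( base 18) 29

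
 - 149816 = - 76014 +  - 73802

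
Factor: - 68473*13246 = - 2^1*37^1 * 179^1*68473^1 = - 906993358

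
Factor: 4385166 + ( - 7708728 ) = -3323562 = - 2^1*3^1*11^1*37^1*1361^1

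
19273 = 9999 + 9274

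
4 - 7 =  - 3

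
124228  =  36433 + 87795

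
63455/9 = 7050 + 5/9 = 7050.56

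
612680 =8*76585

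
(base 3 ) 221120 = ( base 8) 1262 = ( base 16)2b2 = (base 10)690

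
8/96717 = 8/96717 = 0.00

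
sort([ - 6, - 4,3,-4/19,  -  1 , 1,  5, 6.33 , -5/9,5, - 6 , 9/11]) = [-6  , - 6,  -  4, - 1, - 5/9, - 4/19, 9/11,1 , 3, 5, 5,  6.33]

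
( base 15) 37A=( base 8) 1426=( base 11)659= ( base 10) 790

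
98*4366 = 427868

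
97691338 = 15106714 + 82584624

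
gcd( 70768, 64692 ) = 4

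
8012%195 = 17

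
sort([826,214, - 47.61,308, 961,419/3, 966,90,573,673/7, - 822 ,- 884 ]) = [ - 884, - 822,-47.61,90,673/7, 419/3,214,308,  573 , 826,  961, 966]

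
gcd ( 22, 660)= 22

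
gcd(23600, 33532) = 4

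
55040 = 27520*2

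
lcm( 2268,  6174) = 111132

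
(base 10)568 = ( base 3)210001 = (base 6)2344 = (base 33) h7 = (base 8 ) 1070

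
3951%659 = 656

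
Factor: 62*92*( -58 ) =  - 2^4*23^1*29^1*31^1 = - 330832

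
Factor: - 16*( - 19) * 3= 912 = 2^4 * 3^1 * 19^1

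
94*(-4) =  - 376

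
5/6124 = 5/6124 = 0.00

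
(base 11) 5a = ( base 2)1000001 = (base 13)50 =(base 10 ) 65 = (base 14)49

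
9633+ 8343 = 17976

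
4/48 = 1/12 = 0.08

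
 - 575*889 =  - 511175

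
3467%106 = 75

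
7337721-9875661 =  -2537940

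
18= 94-76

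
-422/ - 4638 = 211/2319 = 0.09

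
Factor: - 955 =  - 5^1*191^1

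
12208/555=12208/555 = 22.00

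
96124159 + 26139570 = 122263729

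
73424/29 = 73424/29 = 2531.86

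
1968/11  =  178 + 10/11 =178.91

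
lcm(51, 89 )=4539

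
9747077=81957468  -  72210391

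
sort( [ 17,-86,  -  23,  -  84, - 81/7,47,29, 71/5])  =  [ - 86, - 84, - 23, - 81/7, 71/5, 17, 29, 47]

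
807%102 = 93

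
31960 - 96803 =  - 64843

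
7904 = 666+7238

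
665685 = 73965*9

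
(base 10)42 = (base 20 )22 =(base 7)60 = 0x2A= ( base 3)1120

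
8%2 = 0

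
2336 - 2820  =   - 484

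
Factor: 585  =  3^2*5^1*13^1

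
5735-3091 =2644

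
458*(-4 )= - 1832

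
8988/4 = 2247  =  2247.00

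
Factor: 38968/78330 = 2^2*3^(  -  1)*5^( - 1)  *7^(  -  1)*373^( - 1)*4871^1 = 19484/39165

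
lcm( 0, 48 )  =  0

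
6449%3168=113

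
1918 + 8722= 10640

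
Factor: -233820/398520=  - 2^(- 1) * 3^( - 2) *41^( - 1)*433^1 = -433/738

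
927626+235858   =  1163484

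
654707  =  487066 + 167641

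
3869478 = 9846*393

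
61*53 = 3233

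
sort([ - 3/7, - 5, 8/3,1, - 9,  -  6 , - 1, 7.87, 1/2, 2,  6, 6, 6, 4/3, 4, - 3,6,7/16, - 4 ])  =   [ - 9, - 6, - 5,-4, - 3, - 1,-3/7,7/16,1/2,  1, 4/3,2, 8/3, 4,  6,  6, 6, 6,7.87]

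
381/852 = 127/284 = 0.45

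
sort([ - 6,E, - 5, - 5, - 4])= [-6,-5,-5, - 4,E]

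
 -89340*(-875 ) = 78172500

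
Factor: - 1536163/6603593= - 61^1*25183^1*6603593^ (-1)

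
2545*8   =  20360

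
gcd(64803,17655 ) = 3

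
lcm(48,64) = 192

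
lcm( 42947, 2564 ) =171788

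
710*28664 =20351440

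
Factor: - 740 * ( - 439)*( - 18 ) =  - 5847480 =- 2^3*3^2*5^1*37^1 * 439^1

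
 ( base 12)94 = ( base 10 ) 112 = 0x70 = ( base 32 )3G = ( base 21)57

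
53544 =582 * 92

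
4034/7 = 4034/7 = 576.29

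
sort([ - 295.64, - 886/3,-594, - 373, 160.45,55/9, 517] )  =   [- 594, - 373,  -  295.64, - 886/3, 55/9, 160.45,517 ] 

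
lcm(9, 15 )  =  45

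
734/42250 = 367/21125 =0.02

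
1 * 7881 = 7881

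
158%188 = 158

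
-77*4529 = - 348733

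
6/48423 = 2/16141 =0.00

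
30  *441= 13230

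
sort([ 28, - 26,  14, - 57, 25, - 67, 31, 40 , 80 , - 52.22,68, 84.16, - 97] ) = [ - 97, - 67, - 57, - 52.22,-26,  14,25,28 , 31, 40,68, 80, 84.16]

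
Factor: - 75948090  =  -2^1*3^1 * 5^1*97^1*26099^1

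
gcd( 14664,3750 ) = 6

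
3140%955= 275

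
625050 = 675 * 926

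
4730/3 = 4730/3 = 1576.67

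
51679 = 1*51679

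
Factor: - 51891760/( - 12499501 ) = 2^4*5^1*7^( - 1 )*37^1*47^1*373^1  *  1785643^(- 1) 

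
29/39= 29/39= 0.74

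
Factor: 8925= 3^1*5^2*7^1*17^1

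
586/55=586/55 = 10.65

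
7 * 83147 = 582029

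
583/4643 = 583/4643 = 0.13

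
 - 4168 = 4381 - 8549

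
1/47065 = 1/47065 =0.00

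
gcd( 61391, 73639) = 1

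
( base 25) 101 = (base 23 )145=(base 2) 1001110010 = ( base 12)442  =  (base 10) 626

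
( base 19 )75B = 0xA49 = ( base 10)2633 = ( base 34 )29f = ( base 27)3ge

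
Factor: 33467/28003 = 7^2*41^( - 1)=49/41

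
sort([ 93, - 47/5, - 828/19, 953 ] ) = [ - 828/19, - 47/5, 93,953]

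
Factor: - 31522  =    -  2^1*15761^1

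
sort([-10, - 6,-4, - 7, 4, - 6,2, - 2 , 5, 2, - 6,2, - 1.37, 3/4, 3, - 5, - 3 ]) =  [ - 10, - 7,- 6, - 6,-6, - 5,-4, - 3 , - 2, - 1.37, 3/4,2, 2, 2, 3 , 4, 5] 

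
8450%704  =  2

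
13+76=89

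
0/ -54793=0/1 = -  0.00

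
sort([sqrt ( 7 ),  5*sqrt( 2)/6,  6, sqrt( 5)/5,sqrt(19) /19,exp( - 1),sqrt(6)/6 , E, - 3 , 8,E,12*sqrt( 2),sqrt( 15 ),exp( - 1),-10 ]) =[ - 10, - 3,sqrt(19) /19,exp( - 1 ),exp( - 1 ), sqrt( 6 ) /6,sqrt( 5 )/5,5*sqrt(2)/6,sqrt( 7),E,E,sqrt( 15),6,8, 12*sqrt (2)] 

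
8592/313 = 8592/313= 27.45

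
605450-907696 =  - 302246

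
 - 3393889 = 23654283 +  - 27048172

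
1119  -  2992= - 1873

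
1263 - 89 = 1174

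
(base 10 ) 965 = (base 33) t8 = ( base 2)1111000101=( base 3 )1022202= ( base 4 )33011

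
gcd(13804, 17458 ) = 406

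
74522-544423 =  - 469901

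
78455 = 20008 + 58447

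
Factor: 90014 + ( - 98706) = -8692 = - 2^2*41^1  *  53^1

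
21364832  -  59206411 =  - 37841579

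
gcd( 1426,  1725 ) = 23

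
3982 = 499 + 3483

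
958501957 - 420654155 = 537847802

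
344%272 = 72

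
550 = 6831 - 6281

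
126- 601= - 475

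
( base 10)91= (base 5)331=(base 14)67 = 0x5B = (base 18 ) 51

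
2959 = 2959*1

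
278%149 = 129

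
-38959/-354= 110 + 19/354 = 110.05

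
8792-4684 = 4108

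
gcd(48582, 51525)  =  9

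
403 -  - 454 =857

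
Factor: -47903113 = -911^1*52583^1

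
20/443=20/443 = 0.05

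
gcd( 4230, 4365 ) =45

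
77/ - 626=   -  77/626 =- 0.12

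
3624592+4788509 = 8413101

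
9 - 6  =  3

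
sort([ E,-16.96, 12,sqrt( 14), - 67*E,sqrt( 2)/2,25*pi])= [ - 67*E,-16.96, sqrt( 2 ) /2, E, sqrt( 14), 12,25*pi]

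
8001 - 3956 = 4045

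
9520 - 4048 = 5472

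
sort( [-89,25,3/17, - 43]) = [ - 89, - 43 , 3/17, 25]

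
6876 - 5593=1283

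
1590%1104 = 486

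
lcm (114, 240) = 4560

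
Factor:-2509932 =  - 2^2 * 3^1*37^1*5653^1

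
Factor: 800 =2^5*5^2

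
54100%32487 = 21613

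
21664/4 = 5416 = 5416.00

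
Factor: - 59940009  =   - 3^2*67^1*107^1*929^1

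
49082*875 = 42946750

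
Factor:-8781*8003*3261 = -3^2*53^1*151^1*1087^1* 2927^1 = -229164632523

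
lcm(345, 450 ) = 10350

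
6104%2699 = 706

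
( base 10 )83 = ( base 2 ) 1010011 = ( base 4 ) 1103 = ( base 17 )4F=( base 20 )43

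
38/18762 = 19/9381 = 0.00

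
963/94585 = 963/94585 = 0.01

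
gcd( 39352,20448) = 8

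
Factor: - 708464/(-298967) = 2^4*47^( - 1)*6361^( -1 )*44279^1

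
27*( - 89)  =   - 2403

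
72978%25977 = 21024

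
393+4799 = 5192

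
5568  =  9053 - 3485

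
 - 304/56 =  - 6+4/7 = - 5.43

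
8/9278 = 4/4639 = 0.00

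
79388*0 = 0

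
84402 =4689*18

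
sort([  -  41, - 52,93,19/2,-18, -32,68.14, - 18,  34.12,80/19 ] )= [  -  52, - 41, - 32,- 18, - 18, 80/19, 19/2, 34.12,68.14,93 ] 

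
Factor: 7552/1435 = 2^7*5^ ( - 1)*7^( - 1 )*41^(-1)*59^1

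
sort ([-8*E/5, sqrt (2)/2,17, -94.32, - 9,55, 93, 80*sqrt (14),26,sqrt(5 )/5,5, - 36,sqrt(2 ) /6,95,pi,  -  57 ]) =[ - 94.32, - 57, -36, - 9,- 8*E/5,sqrt (2) /6,sqrt ( 5 )/5, sqrt ( 2)/2,pi, 5, 17,26,55,93, 95,80*sqrt(14 )]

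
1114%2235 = 1114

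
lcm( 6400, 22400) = 44800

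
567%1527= 567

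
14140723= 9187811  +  4952912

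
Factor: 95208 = 2^3*3^1* 3967^1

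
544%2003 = 544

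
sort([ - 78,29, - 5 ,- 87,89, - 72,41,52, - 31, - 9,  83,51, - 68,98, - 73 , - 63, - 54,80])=[ - 87, - 78, - 73, - 72,-68,- 63,-54, - 31, - 9,  -  5  ,  29, 41,51,52, 80,83,89,  98] 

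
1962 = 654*3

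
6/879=2/293 = 0.01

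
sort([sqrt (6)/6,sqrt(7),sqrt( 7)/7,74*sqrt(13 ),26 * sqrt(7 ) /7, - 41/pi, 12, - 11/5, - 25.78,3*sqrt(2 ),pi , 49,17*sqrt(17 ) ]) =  [ - 25.78, -41/pi, - 11/5,sqrt(7)/7,sqrt(6)/6,sqrt ( 7),pi, 3*sqrt(2) , 26*sqrt( 7)/7,12, 49 , 17  *  sqrt(17),74*sqrt(13) ] 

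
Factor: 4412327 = 4412327^1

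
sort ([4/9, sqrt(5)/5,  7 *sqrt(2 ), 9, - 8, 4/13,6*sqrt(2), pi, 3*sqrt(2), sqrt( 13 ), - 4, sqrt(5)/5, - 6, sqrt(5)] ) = [ - 8, - 6, - 4,4/13,  4/9, sqrt( 5)/5, sqrt( 5 )/5, sqrt (5), pi, sqrt(13),3*sqrt(2 ),6*sqrt( 2 ), 9, 7*sqrt(2 )]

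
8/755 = 8/755 = 0.01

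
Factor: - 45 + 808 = 7^1*109^1 = 763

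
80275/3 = 80275/3 = 26758.33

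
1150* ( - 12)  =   - 13800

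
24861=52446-27585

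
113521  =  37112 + 76409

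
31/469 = 31/469= 0.07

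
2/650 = 1/325 = 0.00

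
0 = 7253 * 0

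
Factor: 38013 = 3^1*12671^1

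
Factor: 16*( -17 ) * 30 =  - 8160 = - 2^5 * 3^1*5^1*17^1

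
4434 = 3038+1396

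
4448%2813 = 1635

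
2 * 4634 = 9268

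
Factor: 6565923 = 3^2*7^1*13^1*8017^1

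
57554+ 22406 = 79960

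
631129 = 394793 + 236336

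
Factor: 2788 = 2^2 * 17^1*41^1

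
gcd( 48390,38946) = 6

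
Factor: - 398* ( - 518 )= 2^2*7^1*37^1 *199^1 = 206164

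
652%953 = 652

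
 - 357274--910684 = 553410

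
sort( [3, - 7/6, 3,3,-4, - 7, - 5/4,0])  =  [ - 7, - 4, - 5/4, - 7/6, 0 , 3,3,3]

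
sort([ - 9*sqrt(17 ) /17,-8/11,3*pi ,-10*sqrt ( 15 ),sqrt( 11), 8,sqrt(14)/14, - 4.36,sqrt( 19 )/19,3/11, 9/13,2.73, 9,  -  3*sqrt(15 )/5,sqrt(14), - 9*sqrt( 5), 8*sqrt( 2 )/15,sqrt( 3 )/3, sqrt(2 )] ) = [ - 10*sqrt(15 ),  -  9*sqrt( 5),  -  4.36,-3*sqrt(15)/5, - 9*sqrt (17) /17 , - 8/11 , sqrt( 19)/19,sqrt(14)/14, 3/11 , sqrt( 3)/3, 9/13, 8 * sqrt(2) /15,sqrt( 2 ) , 2.73,sqrt (11),sqrt(14),8,  9,3*pi]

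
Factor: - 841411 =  - 841411^1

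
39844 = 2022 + 37822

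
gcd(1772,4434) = 2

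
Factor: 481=13^1*37^1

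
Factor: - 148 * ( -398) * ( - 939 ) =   -  55310856 = - 2^3*3^1* 37^1*199^1*  313^1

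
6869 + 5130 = 11999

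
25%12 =1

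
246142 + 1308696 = 1554838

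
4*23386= 93544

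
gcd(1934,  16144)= 2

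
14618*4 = 58472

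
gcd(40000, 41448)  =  8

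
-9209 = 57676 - 66885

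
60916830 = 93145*654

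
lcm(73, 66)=4818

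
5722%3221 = 2501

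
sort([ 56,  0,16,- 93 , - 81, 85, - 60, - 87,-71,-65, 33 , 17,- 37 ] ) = [ - 93, - 87 , - 81, - 71, - 65, - 60, - 37, 0, 16 , 17 , 33, 56,85 ] 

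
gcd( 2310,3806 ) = 22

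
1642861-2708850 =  - 1065989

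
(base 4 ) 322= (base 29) 20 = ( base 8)72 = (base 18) 34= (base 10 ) 58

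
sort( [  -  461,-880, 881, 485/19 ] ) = [-880,-461, 485/19,881 ] 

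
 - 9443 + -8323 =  - 17766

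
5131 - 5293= - 162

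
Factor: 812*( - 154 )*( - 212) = 2^5*7^2*11^1*29^1*53^1 = 26510176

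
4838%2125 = 588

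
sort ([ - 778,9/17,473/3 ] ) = [ - 778 , 9/17  ,  473/3 ] 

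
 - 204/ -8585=12/505= 0.02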